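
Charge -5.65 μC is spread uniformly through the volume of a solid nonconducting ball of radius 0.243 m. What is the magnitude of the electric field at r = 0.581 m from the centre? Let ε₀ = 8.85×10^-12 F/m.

Symmetry ⇒ E = E(r) r̂. Gaussian sphere of radius r = 0.581 m (r > R, so the entire charge is enclosed).
Q_enc = -5.65 μC = -5.65×10^-6 C.
Applying ∮E·dA = Q_enc/ε₀ with Φ = E(4πr²):
E = |Q_enc|/(4πε₀r²) = (5.65×10^-6)/(4π·8.85×10^-12·(0.581)²) = 1.51×10^5 N/C.

|E| = 1.51×10^5 N/C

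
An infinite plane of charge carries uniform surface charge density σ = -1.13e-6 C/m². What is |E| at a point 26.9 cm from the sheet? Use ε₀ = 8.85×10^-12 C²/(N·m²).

|E| = 6.38e4 N/C

The symmetry is planar: E is normal to the sheet and the same magnitude on both sides. Take a pillbox straddling the sheet with end-cap area A.
Only the two end caps contribute flux: Φ = 2EA. With Q_enc = σA, Gauss's law gives E = |σ|/(2ε₀).
E = |σ|/(2ε₀) = (1.13×10^-6)/(2·8.85×10^-12) = 6.38e4 N/C.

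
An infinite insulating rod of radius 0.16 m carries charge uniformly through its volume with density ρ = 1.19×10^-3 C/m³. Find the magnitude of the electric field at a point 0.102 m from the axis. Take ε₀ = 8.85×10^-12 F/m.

By cylindrical symmetry E is radial; use a coaxial Gaussian cylinder of radius 0.102 m and length L (r < R).
Enclosed charge per unit length: λ_enc = ρ·πr² = (1.19e-3)π(0.102)² = 3.89e-5 C/m.
Gauss's law: E·2πrL = λ_enc L/ε₀.
E = |λ_enc|/(2πε₀r) = (3.89×10^-5)/(2π·8.85×10^-12·0.102) = 6.86×10^6 N/C.

|E| = 6.86×10^6 V/m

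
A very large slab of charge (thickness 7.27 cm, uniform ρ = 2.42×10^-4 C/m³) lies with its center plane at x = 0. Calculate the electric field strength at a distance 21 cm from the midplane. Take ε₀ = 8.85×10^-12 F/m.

The point |x| = 21 cm lies outside the slab (half-thickness 0.03635 m). A symmetric pillbox spanning the full slab encloses Q_enc = ρ·d·A.
Flux = 2EA ⇒ E = |ρ|d/(2ε₀), independent of distance outside.
E = (2.42e-4)(0.0727)/(2·8.85×10^-12) = 9.94×10^5 N/C.

|E| = 9.94×10^5 V/m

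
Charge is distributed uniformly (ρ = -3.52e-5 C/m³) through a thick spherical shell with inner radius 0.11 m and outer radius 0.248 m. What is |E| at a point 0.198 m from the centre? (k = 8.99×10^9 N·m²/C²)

|E| ≈ 2.17e5 N/C

Symmetry ⇒ E = E(r) r̂. Gaussian sphere of radius r = 0.198 m (within the shell material, 0.11 m < r < 0.248 m).
Only the shell between 0.11 m and r is enclosed: Q_enc = ρ·(4π/3)(r³ − a³) = (-3.52e-5)·(4π/3)·((0.198)³ − (0.11)³) = -9.483×10^-7 C.
By Gauss's law, ∮E·dA = E·4πr² = Q_enc/ε₀.
E = k|Q_enc|/r² = (8.99×10^9)(9.483×10^-7)/(0.198)² = 2.17e5 N/C.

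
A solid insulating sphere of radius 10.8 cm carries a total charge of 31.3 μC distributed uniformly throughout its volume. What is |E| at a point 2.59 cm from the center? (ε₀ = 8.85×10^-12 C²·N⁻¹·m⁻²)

|E| = 5.79×10^6 N/C

Symmetry ⇒ E = E(r) r̂. Gaussian sphere of radius r = 2.59 cm (r < R).
For a uniform sphere the enclosed fraction is (r/R)³, so Q_enc = (31.3 μC)(0.0259/0.108)³ = 4.317×10^-7 C.
By Gauss's law, ∮E·dA = E·4πr² = Q_enc/ε₀.
E = |Q_enc|/(4πε₀r²) = (4.317e-7)/(4π·8.85×10^-12·(0.0259)²) = 5.79e6 N/C.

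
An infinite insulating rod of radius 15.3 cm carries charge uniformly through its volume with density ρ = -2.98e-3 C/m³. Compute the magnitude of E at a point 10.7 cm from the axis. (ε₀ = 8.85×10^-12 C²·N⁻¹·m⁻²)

|E| ≈ 1.80×10^7 N/C

By cylindrical symmetry E is radial; use a coaxial Gaussian cylinder of radius 10.7 cm and length L (r < R).
Enclosed charge per unit length: λ_enc = ρ·πr² = (-2.98×10^-3)π(0.107)² = -1.072×10^-4 C/m.
Gauss's law: E·2πrL = λ_enc L/ε₀.
E = |λ_enc|/(2πε₀r) = (1.072×10^-4)/(2π·8.85×10^-12·0.107) = 1.80×10^7 N/C.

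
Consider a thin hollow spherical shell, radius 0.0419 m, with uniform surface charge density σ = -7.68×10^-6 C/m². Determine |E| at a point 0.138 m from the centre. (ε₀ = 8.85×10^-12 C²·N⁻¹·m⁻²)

|E| ≈ 8.00×10^4 N/C

By spherical symmetry E is radial; choose a Gaussian sphere of radius r = 0.138 m (r > 0.0419 m).
The entire shell is enclosed: Q_enc = σ·4πR² = (-7.68e-6)·4π·(0.0419)² = -1.694e-7 C.
Applying ∮E·dA = Q_enc/ε₀ with Φ = E(4πr²):
E = |Q_enc|/(4πε₀r²) = (1.694×10^-7)/(4π·8.85×10^-12·(0.138)²) = 8.00×10^4 N/C.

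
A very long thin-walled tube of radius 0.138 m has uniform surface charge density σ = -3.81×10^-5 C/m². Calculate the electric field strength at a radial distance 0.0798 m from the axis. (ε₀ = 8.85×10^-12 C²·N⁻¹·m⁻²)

E = 0 (no enclosed charge)

Take a coaxial cylindrical Gaussian surface of radius r = 0.0798 m and length L (r < 0.138 m, inside the shell).
All the surface charge lies outside this cylinder: Q_enc = 0, hence E = 0.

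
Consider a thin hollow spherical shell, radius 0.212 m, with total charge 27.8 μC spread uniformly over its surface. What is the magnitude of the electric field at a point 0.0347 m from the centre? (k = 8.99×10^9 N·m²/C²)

Take a concentric spherical Gaussian surface of radius r = 0.0347 m (inside the shell, r < 0.212 m).
All the charge is outside the Gaussian surface: Q_enc = 0, hence E = 0 everywhere inside the shell.

E = 0 (no enclosed charge)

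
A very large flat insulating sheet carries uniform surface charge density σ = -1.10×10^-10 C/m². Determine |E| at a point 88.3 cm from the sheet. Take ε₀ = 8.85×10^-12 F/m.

Choose a cylindrical pillbox piercing the sheet, end faces (area A) parallel to it.
Only the two end caps contribute flux: Φ = 2EA. With Q_enc = σA, Gauss's law gives E = |σ|/(2ε₀).
E = |σ|/(2ε₀) = (1.10×10^-10)/(2·8.85×10^-12) = 6.21 N/C.

6.21 N/C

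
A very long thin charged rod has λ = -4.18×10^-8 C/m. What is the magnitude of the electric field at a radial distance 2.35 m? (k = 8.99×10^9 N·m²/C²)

|E| = 320 V/m

Choose a coaxial cylinder of radius r = 2.35 m (arbitrary length L) as the Gaussian surface.
Q_enc = λL, so λ_enc = -4.18×10^-8 C/m.
By Gauss's law (flux through the curved wall only), E·2πrL = λ_enc L/ε₀.
E = 2k|λ_enc|/r = 2(8.99×10^9)(4.18e-8)/(2.35) = 320 N/C.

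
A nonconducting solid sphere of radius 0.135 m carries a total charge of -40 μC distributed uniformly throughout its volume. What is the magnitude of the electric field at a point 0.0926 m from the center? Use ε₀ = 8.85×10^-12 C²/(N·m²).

1.35×10^7 V/m

By spherical symmetry E is radial; choose a Gaussian sphere of radius r = 0.0926 m (r < R).
Only the charge within r is enclosed: Q_enc = Q·(r/R)³ = (-40 μC)·(0.0926 m/0.135 m)³ = -1.291e-5 C.
Since E is radial and uniform over the Gaussian sphere, Φ = E·4πr² = Q_enc/ε₀.
E = |Q_enc|/(4πε₀r²) = (1.291×10^-5)/(4π·8.85×10^-12·(0.0926)²) = 1.35e7 N/C.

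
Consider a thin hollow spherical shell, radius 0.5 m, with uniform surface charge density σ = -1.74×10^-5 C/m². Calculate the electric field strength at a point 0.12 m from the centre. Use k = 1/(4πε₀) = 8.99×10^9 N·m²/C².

By spherical symmetry E is radial; choose a Gaussian sphere of radius r = 0.12 m (inside the shell, r < 0.5 m).
No charge lies within this surface, so Q_enc = 0 and Gauss's law gives E·4πr² = 0 ⇒ E = 0.

E = 0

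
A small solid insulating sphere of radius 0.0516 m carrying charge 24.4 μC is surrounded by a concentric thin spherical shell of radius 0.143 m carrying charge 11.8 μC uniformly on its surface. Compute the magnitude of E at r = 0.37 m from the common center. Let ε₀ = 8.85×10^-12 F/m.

Use a concentric Gaussian sphere at r = 0.37 m (r > 0.143 m, enclosing both).
Q_enc = (24.4 μC) + (11.8 μC) = 3.62×10^-5 C.
Applying ∮E·dA = Q_enc/ε₀ with Φ = E(4πr²):
E = |Q_enc|/(4πε₀r²) = (3.62×10^-5)/(4π·8.85×10^-12·(0.37)²) = 2.38×10^6 N/C.

|E| = 2.38×10^6 N/C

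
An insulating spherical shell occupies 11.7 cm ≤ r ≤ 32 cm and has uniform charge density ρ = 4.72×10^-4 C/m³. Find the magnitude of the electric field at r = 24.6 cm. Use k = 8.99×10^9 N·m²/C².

By spherical symmetry E is radial; choose a Gaussian sphere of radius r = 24.6 cm (within the shell material, 11.7 cm < r < 32 cm).
Enclosed charge is the volume from a to r: Q_enc = (4π/3)ρ(r³ − a³) = 2.627×10^-5 C.
Applying ∮E·dA = Q_enc/ε₀ with Φ = E(4πr²):
E = k|Q_enc|/r² = (8.99×10^9)(2.627×10^-5)/(0.246)² = 3.90×10^6 N/C.

|E| = 3.90e6 N/C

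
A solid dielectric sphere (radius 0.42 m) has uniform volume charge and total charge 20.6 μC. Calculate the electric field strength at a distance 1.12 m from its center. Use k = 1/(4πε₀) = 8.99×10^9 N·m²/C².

Use a concentric Gaussian sphere at r = 1.12 m (r > R, so the entire charge is enclosed).
Q_enc = 20.6 μC = 2.06e-5 C.
Gauss's law: E·4πr² = Q_enc/ε₀.
E = k|Q_enc|/r² = (8.99×10^9)(2.06×10^-5)/(1.12)² = 1.48×10^5 N/C.

E = 1.48×10^5 N/C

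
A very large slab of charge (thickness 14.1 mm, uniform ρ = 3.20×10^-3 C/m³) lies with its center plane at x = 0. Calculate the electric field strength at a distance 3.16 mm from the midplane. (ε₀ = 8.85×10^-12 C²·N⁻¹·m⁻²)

E = 1.14×10^6 N/C

By symmetry E is perpendicular to the slab. A Gaussian pillbox from −3.16 mm to +3.16 mm (face area A) lies entirely within the slab.
Q_enc = ρ·(2x)·A and flux = 2EA, so 2EA = 2ρxA/ε₀ ⇒ E = |ρ|x/ε₀.
E = (3.20×10^-3)(0.00316)/(8.85×10^-12) = 1.14×10^6 N/C.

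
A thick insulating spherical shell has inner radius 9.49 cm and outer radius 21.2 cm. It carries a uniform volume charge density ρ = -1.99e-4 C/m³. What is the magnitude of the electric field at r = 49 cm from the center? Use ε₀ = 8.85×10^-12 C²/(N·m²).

By spherical symmetry E is radial; choose a Gaussian sphere of radius r = 49 cm (r > 21.2 cm, enclosing the whole shell).
Q_enc = ρ·(4π/3)(b³ − a³) = (-1.99×10^-4)·(4π/3)·((0.212)³ − (0.0949)³) = -7.23e-6 C.
Since E is radial and uniform over the Gaussian sphere, Φ = E·4πr² = Q_enc/ε₀.
E = |Q_enc|/(4πε₀r²) = (7.23e-6)/(4π·8.85×10^-12·(0.49)²) = 2.71e5 N/C.

2.71×10^5 V/m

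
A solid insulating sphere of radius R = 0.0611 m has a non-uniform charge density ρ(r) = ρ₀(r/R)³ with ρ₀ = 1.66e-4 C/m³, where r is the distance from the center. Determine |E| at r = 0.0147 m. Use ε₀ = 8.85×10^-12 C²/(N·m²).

640 N/C

Use a concentric Gaussian sphere at r = 0.0147 m (r < R).
Q_enc = ∫₀^r ρ(r')·4πr'² dr' = (4πρ₀/R³) ∫₀^r r'^5 dr' = 4πρ₀ r^6/(6·R³) = 1.538×10^-11 C.
By Gauss's law, ∮E·dA = E·4πr² = Q_enc/ε₀.
E = |Q_enc|/(4πε₀r²) = (1.538×10^-11)/(4π·8.85×10^-12·(0.0147)²) = 640 N/C.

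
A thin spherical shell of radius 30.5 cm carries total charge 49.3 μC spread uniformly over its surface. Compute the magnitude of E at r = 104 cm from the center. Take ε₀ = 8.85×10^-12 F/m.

|E| = 4.10e5 N/C

Take a concentric spherical Gaussian surface of radius r = 104 cm (r > 30.5 cm).
The entire shell is enclosed: Q_enc = 4.93×10^-5 C.
Since E is radial and uniform over the Gaussian sphere, Φ = E·4πr² = Q_enc/ε₀.
E = |Q_enc|/(4πε₀r²) = (4.93×10^-5)/(4π·8.85×10^-12·(1.04)²) = 4.10e5 N/C.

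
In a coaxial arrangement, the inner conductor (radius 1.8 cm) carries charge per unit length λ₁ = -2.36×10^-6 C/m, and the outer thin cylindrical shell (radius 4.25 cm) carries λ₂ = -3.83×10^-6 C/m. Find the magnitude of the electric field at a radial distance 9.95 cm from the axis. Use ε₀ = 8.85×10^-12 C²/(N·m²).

|E| = 1.12×10^6 N/C

Take a coaxial cylindrical Gaussian surface of radius r = 9.95 cm and length L (r > 4.25 cm, enclosing both).
λ_enc = λ₁ + λ₂ = (-2.36×10^-6) + (-3.83×10^-6) = -6.19e-6 C/m.
Applying ∮E·dA = Q_enc/ε₀ with the end caps contributing no flux:
E = |λ_enc|/(2πε₀r) = (6.19×10^-6)/(2π·8.85×10^-12·0.0995) = 1.12e6 N/C.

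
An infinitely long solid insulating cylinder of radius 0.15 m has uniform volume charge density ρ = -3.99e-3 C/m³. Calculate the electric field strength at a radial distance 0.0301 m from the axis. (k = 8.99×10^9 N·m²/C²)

Take a coaxial cylindrical Gaussian surface of radius r = 0.0301 m and length L (r < R).
Enclosed charge per unit length: λ_enc = ρ·πr² = (-3.99e-3)π(0.0301)² = -1.136e-5 C/m.
Since E is radial and uniform over the curved surface, Φ = E·2πrL = Q_enc/ε₀ = λ_enc L/ε₀.
E = 2k|λ_enc|/r = 2(8.99×10^9)(1.136×10^-5)/(0.0301) = 6.78e6 N/C.

|E| ≈ 6.78×10^6 N/C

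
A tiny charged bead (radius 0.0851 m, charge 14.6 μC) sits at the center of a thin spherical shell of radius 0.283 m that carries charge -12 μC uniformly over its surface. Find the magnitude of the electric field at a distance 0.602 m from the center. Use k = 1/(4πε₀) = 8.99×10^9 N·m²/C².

Use a concentric Gaussian sphere at r = 0.602 m (r > 0.283 m, enclosing both).
Q_enc = (14.6 μC) + (-12 μC) = 2.60×10^-6 C.
Since E is radial and uniform over the Gaussian sphere, Φ = E·4πr² = Q_enc/ε₀.
E = k|Q_enc|/r² = (8.99×10^9)(2.60×10^-6)/(0.602)² = 6.45×10^4 N/C.

E = 6.45e4 V/m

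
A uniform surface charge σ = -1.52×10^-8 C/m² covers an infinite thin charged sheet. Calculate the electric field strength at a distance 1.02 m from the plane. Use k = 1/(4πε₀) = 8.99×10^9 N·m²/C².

The symmetry is planar: E is normal to the sheet and the same magnitude on both sides. Take a pillbox straddling the sheet with end-cap area A.
Only the two end caps contribute flux: Φ = 2EA. With Q_enc = σA, Gauss's law gives E = |σ|/(2ε₀).
E = 2πk|σ| = 2π(8.99×10^9)(1.52×10^-8) = 859 N/C.

|E| = 859 N/C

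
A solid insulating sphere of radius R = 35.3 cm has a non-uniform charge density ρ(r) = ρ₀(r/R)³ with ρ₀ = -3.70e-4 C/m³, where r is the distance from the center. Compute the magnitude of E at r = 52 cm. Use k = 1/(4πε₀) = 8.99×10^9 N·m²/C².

E = 1.13e6 N/C

Take a concentric spherical Gaussian surface of radius r = 52 cm (r > R, all charge enclosed).
Q_enc = 4π ∫₀^R ρ₀(r'/R)^3 r'² dr' = 4πρ₀R³/6 = -3.409×10^-5 C.
Gauss's law: E·4πr² = Q_enc/ε₀.
E = k|Q_enc|/r² = (8.99×10^9)(3.409×10^-5)/(0.52)² = 1.13e6 N/C.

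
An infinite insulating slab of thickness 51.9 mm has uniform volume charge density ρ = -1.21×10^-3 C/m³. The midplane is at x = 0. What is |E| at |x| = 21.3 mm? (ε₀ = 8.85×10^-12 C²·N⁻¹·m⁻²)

By symmetry E is perpendicular to the slab. A Gaussian pillbox from −21.3 mm to +21.3 mm (face area A) lies entirely within the slab.
Q_enc = ρ·(2x)·A and flux = 2EA, so 2EA = 2ρxA/ε₀ ⇒ E = |ρ|x/ε₀.
E = (1.21×10^-3)(0.0213)/(8.85×10^-12) = 2.91e6 N/C.

|E| ≈ 2.91×10^6 N/C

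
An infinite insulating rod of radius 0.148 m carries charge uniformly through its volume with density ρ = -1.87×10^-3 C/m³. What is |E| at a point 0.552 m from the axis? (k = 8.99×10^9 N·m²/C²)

4.19×10^6 V/m

Take a coaxial cylindrical Gaussian surface of radius r = 0.552 m and length L (r > 0.148 m, full cross-section enclosed).
λ_enc = ρ·πR² = (-1.87×10^-3)π(0.148)² = -1.287×10^-4 C/m.
By Gauss's law (flux through the curved wall only), E·2πrL = λ_enc L/ε₀.
E = 2k|λ_enc|/r = 2(8.99×10^9)(1.287×10^-4)/(0.552) = 4.19×10^6 N/C.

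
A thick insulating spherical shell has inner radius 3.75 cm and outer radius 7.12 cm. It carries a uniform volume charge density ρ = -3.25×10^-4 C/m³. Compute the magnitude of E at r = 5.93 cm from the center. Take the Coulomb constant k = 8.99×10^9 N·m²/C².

By spherical symmetry E is radial; choose a Gaussian sphere of radius r = 5.93 cm (within the shell material, 3.75 cm < r < 7.12 cm).
Only the shell between 3.75 cm and r is enclosed: Q_enc = ρ·(4π/3)(r³ − a³) = (-3.25e-4)·(4π/3)·((0.0593)³ − (0.0375)³) = -2.121e-7 C.
Gauss's law: E·4πr² = Q_enc/ε₀.
E = k|Q_enc|/r² = (8.99×10^9)(2.121×10^-7)/(0.0593)² = 5.42e5 N/C.

5.42×10^5 N/C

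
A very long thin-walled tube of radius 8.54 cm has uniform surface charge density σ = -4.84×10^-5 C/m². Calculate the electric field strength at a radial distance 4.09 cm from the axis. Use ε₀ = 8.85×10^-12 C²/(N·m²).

By cylindrical symmetry E is radial; use a coaxial Gaussian cylinder of radius 4.09 cm and length L (r < 8.54 cm, inside the shell).
No charge is enclosed, so Gauss's law gives E·2πrL = 0 ⇒ E = 0.

E = 0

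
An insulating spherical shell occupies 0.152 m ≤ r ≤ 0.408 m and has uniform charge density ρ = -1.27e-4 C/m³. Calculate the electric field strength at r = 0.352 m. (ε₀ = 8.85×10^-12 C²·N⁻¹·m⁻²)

E = 1.55e6 V/m

Use a concentric Gaussian sphere at r = 0.352 m (within the shell material, 0.152 m < r < 0.408 m).
Enclosed charge is the volume from a to r: Q_enc = (4π/3)ρ(r³ − a³) = -2.133×10^-5 C.
Gauss's law: E·4πr² = Q_enc/ε₀.
E = |Q_enc|/(4πε₀r²) = (2.133×10^-5)/(4π·8.85×10^-12·(0.352)²) = 1.55×10^6 N/C.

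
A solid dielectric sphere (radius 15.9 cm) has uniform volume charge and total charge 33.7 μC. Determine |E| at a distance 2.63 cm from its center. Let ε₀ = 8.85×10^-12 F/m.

E = 1.98×10^6 N/C

Symmetry ⇒ E = E(r) r̂. Gaussian sphere of radius r = 2.63 cm (r < R).
Only the charge within r is enclosed: Q_enc = Q·(r/R)³ = (33.7 μC)·(2.63 cm/15.9 cm)³ = 1.525×10^-7 C.
Gauss's law: E·4πr² = Q_enc/ε₀.
E = |Q_enc|/(4πε₀r²) = (1.525×10^-7)/(4π·8.85×10^-12·(0.0263)²) = 1.98e6 N/C.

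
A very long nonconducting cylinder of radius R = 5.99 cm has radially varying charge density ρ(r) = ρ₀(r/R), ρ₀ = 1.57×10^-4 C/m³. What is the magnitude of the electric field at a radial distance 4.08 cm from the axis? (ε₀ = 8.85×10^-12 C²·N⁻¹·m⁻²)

By cylindrical symmetry E is radial; use a coaxial Gaussian cylinder of radius 4.08 cm and length L (r < R).
λ_enc = ∫₀^r ρ(r')·2πr' dr' = (2πρ₀/R)·r^3/3 = 3.728e-7 C/m.
Since E is radial and uniform over the curved surface, Φ = E·2πrL = Q_enc/ε₀ = λ_enc L/ε₀.
E = |λ_enc|/(2πε₀r) = (3.728×10^-7)/(2π·8.85×10^-12·0.0408) = 1.64e5 N/C.

1.64×10^5 N/C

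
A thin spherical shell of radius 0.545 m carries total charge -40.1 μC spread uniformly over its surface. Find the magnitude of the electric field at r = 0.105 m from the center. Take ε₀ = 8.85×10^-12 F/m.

E = 0 (no enclosed charge)

Take a concentric spherical Gaussian surface of radius r = 0.105 m (inside the shell, r < 0.545 m).
No charge lies within this surface, so Q_enc = 0 and Gauss's law gives E·4πr² = 0 ⇒ E = 0.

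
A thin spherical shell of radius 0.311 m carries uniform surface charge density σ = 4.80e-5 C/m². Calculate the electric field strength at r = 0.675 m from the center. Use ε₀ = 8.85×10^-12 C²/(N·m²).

Take a concentric spherical Gaussian surface of radius r = 0.675 m (r > 0.311 m).
The entire shell is enclosed: Q_enc = σ·4πR² = (4.80×10^-5)·4π·(0.311)² = 5.834×10^-5 C.
Applying ∮E·dA = Q_enc/ε₀ with Φ = E(4πr²):
E = |Q_enc|/(4πε₀r²) = (5.834e-5)/(4π·8.85×10^-12·(0.675)²) = 1.15e6 N/C.

E = 1.15×10^6 N/C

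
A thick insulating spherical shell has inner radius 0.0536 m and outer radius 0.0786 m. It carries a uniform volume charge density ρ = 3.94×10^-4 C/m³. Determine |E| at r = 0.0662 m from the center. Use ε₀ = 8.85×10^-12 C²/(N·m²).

4.61×10^5 N/C

Symmetry ⇒ E = E(r) r̂. Gaussian sphere of radius r = 0.0662 m (within the shell material, 0.0536 m < r < 0.0786 m).
Enclosed charge is the volume from a to r: Q_enc = (4π/3)ρ(r³ − a³) = 2.247×10^-7 C.
Applying ∮E·dA = Q_enc/ε₀ with Φ = E(4πr²):
E = |Q_enc|/(4πε₀r²) = (2.247e-7)/(4π·8.85×10^-12·(0.0662)²) = 4.61×10^5 N/C.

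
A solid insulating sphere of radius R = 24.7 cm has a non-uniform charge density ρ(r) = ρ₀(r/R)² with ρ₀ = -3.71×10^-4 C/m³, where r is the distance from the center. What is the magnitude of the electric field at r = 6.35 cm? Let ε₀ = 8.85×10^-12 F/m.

E = 3.52e4 N/C

Use a concentric Gaussian sphere at r = 6.35 cm (r < R).
Q_enc = ∫₀^r ρ(r')·4πr'² dr' = (4πρ₀/R²) ∫₀^r r'^4 dr' = 4πρ₀ r^5/(5·R²) = -1.578×10^-8 C.
Since E is radial and uniform over the Gaussian sphere, Φ = E·4πr² = Q_enc/ε₀.
E = |Q_enc|/(4πε₀r²) = (1.578×10^-8)/(4π·8.85×10^-12·(0.0635)²) = 3.52e4 N/C.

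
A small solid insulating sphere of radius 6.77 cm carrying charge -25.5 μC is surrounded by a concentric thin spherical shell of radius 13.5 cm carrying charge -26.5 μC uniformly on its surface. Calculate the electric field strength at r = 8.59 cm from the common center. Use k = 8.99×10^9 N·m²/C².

Symmetry ⇒ E = E(r) r̂. Gaussian sphere of radius r = 8.59 cm (between the bodies, 6.77 cm < r < 13.5 cm).
The shell at 13.5 cm lies outside the Gaussian surface, so Q_enc = -25.5 μC = -2.55×10^-5 C.
Since E is radial and uniform over the Gaussian sphere, Φ = E·4πr² = Q_enc/ε₀.
E = k|Q_enc|/r² = (8.99×10^9)(2.55×10^-5)/(0.0859)² = 3.11×10^7 N/C.

E ≈ 3.11e7 V/m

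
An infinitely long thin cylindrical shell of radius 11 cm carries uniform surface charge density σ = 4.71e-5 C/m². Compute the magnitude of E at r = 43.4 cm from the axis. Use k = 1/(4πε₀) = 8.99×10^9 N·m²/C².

Coaxial Gaussian cylinder, radius r = 43.4 cm, length L (r > 11 cm).
The whole shell is enclosed: λ_enc = σ·2πR = (4.71e-5)·2π·(0.11) = 3.255×10^-5 C/m.
Applying ∮E·dA = Q_enc/ε₀ with the end caps contributing no flux:
E = 2k|λ_enc|/r = 2(8.99×10^9)(3.255e-5)/(0.434) = 1.35×10^6 N/C.

E = 1.35×10^6 N/C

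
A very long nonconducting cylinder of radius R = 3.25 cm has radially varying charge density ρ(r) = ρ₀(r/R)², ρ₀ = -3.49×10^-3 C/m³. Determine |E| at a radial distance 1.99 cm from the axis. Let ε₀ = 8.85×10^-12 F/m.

Choose a coaxial cylinder of radius r = 1.99 cm (arbitrary length L) as the Gaussian surface (r < R).
Integrating ρ over the cross-section to radius r: λ_enc = (2πρ₀/R²) ∫₀^r r'^3 dr' = 2πρ₀ r^4/(4·R²) = -8.139×10^-7 C/m.
Gauss's law: E·2πrL = λ_enc L/ε₀.
E = |λ_enc|/(2πε₀r) = (8.139×10^-7)/(2π·8.85×10^-12·0.0199) = 7.36×10^5 N/C.

E ≈ 7.36×10^5 N/C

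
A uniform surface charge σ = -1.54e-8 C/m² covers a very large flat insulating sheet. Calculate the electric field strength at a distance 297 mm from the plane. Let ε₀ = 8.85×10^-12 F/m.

By planar symmetry E is perpendicular to the sheet and uniform; use a Gaussian pillbox with flat faces of area A on each side of the sheet.
Only the two end caps contribute flux: Φ = 2EA. With Q_enc = σA, Gauss's law gives E = |σ|/(2ε₀).
E = |σ|/(2ε₀) = (1.54×10^-8)/(2·8.85×10^-12) = 870 N/C.

|E| = 870 V/m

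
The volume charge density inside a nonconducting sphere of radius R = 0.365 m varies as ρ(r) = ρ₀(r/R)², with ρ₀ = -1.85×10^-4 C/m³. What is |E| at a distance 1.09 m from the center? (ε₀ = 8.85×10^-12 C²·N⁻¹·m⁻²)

Use a concentric Gaussian sphere at r = 1.09 m (r > R, all charge enclosed).
Q_enc = 4π ∫₀^R ρ₀(r'/R)^2 r'² dr' = 4πρ₀R³/5 = -2.261e-5 C.
By Gauss's law, ∮E·dA = E·4πr² = Q_enc/ε₀.
E = |Q_enc|/(4πε₀r²) = (2.261e-5)/(4π·8.85×10^-12·(1.09)²) = 1.71×10^5 N/C.

E ≈ 1.71×10^5 V/m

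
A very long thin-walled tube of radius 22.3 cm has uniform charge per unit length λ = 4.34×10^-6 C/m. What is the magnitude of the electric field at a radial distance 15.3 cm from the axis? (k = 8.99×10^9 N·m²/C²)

|E| = 0 V/m

Choose a coaxial cylinder of radius r = 15.3 cm (arbitrary length L) as the Gaussian surface (r < 22.3 cm, inside the shell).
All the surface charge lies outside this cylinder: Q_enc = 0, hence E = 0.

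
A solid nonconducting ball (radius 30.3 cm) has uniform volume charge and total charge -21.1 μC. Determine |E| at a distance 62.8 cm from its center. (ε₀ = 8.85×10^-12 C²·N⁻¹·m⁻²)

E = 4.81×10^5 N/C

Take a concentric spherical Gaussian surface of radius r = 62.8 cm (r > R, so the entire charge is enclosed).
Q_enc = -21.1 μC = -2.11e-5 C.
Applying ∮E·dA = Q_enc/ε₀ with Φ = E(4πr²):
E = |Q_enc|/(4πε₀r²) = (2.11×10^-5)/(4π·8.85×10^-12·(0.628)²) = 4.81×10^5 N/C.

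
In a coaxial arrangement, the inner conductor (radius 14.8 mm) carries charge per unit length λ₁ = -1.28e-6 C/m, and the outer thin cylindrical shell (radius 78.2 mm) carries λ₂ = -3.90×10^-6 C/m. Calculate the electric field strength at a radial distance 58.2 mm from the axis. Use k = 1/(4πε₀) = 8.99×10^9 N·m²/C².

E = 3.95×10^5 N/C

By cylindrical symmetry E is radial; use a coaxial Gaussian cylinder of radius 58.2 mm and length L (between the conductors, 14.8 mm < r < 78.2 mm).
Only the inner wire is enclosed; the outer shell contributes nothing inside itself. λ_enc = λ₁ = -1.28×10^-6 C/m.
Applying ∮E·dA = Q_enc/ε₀ with the end caps contributing no flux:
E = 2k|λ_enc|/r = 2(8.99×10^9)(1.28×10^-6)/(0.0582) = 3.95×10^5 N/C.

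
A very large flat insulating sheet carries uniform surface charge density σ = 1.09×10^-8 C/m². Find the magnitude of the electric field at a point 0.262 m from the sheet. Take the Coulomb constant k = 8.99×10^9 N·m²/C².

The symmetry is planar: E is normal to the sheet and the same magnitude on both sides. Take a pillbox straddling the sheet with end-cap area A.
Only the two end caps contribute flux: Φ = 2EA. With Q_enc = σA, Gauss's law gives E = |σ|/(2ε₀).
E = 2πk|σ| = 2π(8.99×10^9)(1.09×10^-8) = 616 N/C.

E ≈ 616 V/m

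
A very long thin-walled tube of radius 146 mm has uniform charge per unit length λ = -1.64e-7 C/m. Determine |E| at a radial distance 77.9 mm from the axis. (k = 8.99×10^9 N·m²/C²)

E = 0

By cylindrical symmetry E is radial; use a coaxial Gaussian cylinder of radius 77.9 mm and length L (r < 146 mm, inside the shell).
No charge is enclosed, so Gauss's law gives E·2πrL = 0 ⇒ E = 0.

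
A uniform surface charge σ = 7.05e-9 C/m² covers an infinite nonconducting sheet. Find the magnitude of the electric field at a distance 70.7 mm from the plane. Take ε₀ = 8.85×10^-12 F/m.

|E| ≈ 398 V/m

Choose a cylindrical pillbox piercing the sheet, end faces (area A) parallel to it.
Only the two end caps contribute flux: Φ = 2EA. With Q_enc = σA, Gauss's law gives E = |σ|/(2ε₀).
E = |σ|/(2ε₀) = (7.05×10^-9)/(2·8.85×10^-12) = 398 N/C.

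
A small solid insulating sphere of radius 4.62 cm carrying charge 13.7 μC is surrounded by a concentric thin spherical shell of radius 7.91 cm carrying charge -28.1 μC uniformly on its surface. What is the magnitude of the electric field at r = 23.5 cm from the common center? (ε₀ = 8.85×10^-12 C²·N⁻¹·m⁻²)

E ≈ 2.34×10^6 N/C

Use a concentric Gaussian sphere at r = 23.5 cm (r > 7.91 cm, enclosing both).
Q_enc = (13.7 μC) + (-28.1 μC) = -1.44×10^-5 C.
Gauss's law: E·4πr² = Q_enc/ε₀.
E = |Q_enc|/(4πε₀r²) = (1.44×10^-5)/(4π·8.85×10^-12·(0.235)²) = 2.34×10^6 N/C.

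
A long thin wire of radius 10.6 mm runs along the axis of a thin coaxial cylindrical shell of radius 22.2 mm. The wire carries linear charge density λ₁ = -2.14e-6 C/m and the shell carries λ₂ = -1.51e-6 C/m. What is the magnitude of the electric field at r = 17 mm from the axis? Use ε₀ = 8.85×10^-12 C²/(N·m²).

|E| ≈ 2.26×10^6 N/C

By cylindrical symmetry E is radial; use a coaxial Gaussian cylinder of radius 17 mm and length L (between the conductors, 10.6 mm < r < 22.2 mm).
Only the inner wire is enclosed; the outer shell contributes nothing inside itself. λ_enc = λ₁ = -2.14e-6 C/m.
By Gauss's law (flux through the curved wall only), E·2πrL = λ_enc L/ε₀.
E = |λ_enc|/(2πε₀r) = (2.14e-6)/(2π·8.85×10^-12·0.017) = 2.26×10^6 N/C.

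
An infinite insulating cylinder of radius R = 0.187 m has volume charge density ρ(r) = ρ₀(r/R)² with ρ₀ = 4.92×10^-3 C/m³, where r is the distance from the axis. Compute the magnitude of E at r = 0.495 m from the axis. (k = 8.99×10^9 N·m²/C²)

Choose a coaxial cylinder of radius r = 0.495 m (arbitrary length L) as the Gaussian surface (r > R, full charge per length enclosed).
λ_enc = 2π ∫₀^R ρ₀(r'/R)^2 r' dr' = 2πρ₀R²/4 = 2.703×10^-4 C/m.
Gauss's law: E·2πrL = λ_enc L/ε₀.
E = 2k|λ_enc|/r = 2(8.99×10^9)(2.703e-4)/(0.495) = 9.82×10^6 N/C.

E = 9.82×10^6 N/C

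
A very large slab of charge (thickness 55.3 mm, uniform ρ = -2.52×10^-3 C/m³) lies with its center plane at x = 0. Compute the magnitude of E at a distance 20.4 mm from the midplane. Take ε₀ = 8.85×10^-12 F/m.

E ≈ 5.81×10^6 V/m

By symmetry E is perpendicular to the slab. A Gaussian pillbox from −20.4 mm to +20.4 mm (face area A) lies entirely within the slab.
Q_enc = ρ·(2x)·A and flux = 2EA, so 2EA = 2ρxA/ε₀ ⇒ E = |ρ|x/ε₀.
E = (2.52×10^-3)(0.0204)/(8.85×10^-12) = 5.81×10^6 N/C.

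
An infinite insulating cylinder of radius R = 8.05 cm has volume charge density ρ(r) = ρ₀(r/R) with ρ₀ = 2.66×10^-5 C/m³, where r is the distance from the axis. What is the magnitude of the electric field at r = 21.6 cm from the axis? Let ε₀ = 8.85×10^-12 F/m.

|E| ≈ 3.01e4 N/C

By cylindrical symmetry E is radial; use a coaxial Gaussian cylinder of radius 21.6 cm and length L (r > R, full charge per length enclosed).
λ_enc = 2π ∫₀^R ρ₀(r'/R)^1 r' dr' = 2πρ₀R²/3 = 3.61×10^-7 C/m.
Gauss's law: E·2πrL = λ_enc L/ε₀.
E = |λ_enc|/(2πε₀r) = (3.61×10^-7)/(2π·8.85×10^-12·0.216) = 3.01×10^4 N/C.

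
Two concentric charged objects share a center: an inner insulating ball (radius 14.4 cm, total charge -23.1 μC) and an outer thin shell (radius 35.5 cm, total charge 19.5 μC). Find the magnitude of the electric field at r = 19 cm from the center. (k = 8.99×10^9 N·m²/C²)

E ≈ 5.75×10^6 V/m

Symmetry ⇒ E = E(r) r̂. Gaussian sphere of radius r = 19 cm (between the bodies, 14.4 cm < r < 35.5 cm).
Only the inner charge is enclosed; the outer shell contributes nothing inside itself. Q_enc = -23.1 μC = -2.31e-5 C.
Since E is radial and uniform over the Gaussian sphere, Φ = E·4πr² = Q_enc/ε₀.
E = k|Q_enc|/r² = (8.99×10^9)(2.31e-5)/(0.19)² = 5.75×10^6 N/C.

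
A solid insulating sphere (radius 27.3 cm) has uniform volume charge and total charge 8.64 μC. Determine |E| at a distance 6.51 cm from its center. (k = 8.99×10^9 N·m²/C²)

2.49×10^5 N/C

Use a concentric Gaussian sphere at r = 6.51 cm (r < R).
For a uniform sphere the enclosed fraction is (r/R)³, so Q_enc = (8.64 μC)(0.0651/0.273)³ = 1.172×10^-7 C.
Since E is radial and uniform over the Gaussian sphere, Φ = E·4πr² = Q_enc/ε₀.
E = k|Q_enc|/r² = (8.99×10^9)(1.172×10^-7)/(0.0651)² = 2.49×10^5 N/C.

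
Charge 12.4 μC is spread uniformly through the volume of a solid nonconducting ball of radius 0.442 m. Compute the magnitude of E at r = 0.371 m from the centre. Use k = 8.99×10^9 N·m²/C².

Use a concentric Gaussian sphere at r = 0.371 m (r < R).
For a uniform sphere the enclosed fraction is (r/R)³, so Q_enc = (12.4 μC)(0.371/0.442)³ = 7.333e-6 C.
By Gauss's law, ∮E·dA = E·4πr² = Q_enc/ε₀.
E = k|Q_enc|/r² = (8.99×10^9)(7.333×10^-6)/(0.371)² = 4.79×10^5 N/C.

E ≈ 4.79×10^5 N/C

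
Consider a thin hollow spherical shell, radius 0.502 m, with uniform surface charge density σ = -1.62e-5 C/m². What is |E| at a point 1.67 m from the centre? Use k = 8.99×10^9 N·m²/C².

Take a concentric spherical Gaussian surface of radius r = 1.67 m (r > 0.502 m).
The entire shell is enclosed: Q_enc = σ·4πR² = (-1.62e-5)·4π·(0.502)² = -5.13e-5 C.
Applying ∮E·dA = Q_enc/ε₀ with Φ = E(4πr²):
E = k|Q_enc|/r² = (8.99×10^9)(5.13×10^-5)/(1.67)² = 1.65×10^5 N/C.

1.65×10^5 V/m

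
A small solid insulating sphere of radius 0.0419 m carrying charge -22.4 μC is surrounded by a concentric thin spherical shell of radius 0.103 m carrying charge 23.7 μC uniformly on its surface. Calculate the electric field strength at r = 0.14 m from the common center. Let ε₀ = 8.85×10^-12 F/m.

By spherical symmetry E is radial; choose a Gaussian sphere of radius r = 0.14 m (r > 0.103 m, enclosing both).
Q_enc = (-22.4 μC) + (23.7 μC) = 1.30×10^-6 C.
Applying ∮E·dA = Q_enc/ε₀ with Φ = E(4πr²):
E = |Q_enc|/(4πε₀r²) = (1.30×10^-6)/(4π·8.85×10^-12·(0.14)²) = 5.96×10^5 N/C.

E ≈ 5.96e5 N/C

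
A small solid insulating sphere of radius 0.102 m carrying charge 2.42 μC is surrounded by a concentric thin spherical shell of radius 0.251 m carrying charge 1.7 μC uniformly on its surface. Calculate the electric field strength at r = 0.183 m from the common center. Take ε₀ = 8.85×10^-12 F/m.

Symmetry ⇒ E = E(r) r̂. Gaussian sphere of radius r = 0.183 m (between the bodies, 0.102 m < r < 0.251 m).
The shell at 0.251 m lies outside the Gaussian surface, so Q_enc = 2.42 μC = 2.42×10^-6 C.
By Gauss's law, ∮E·dA = E·4πr² = Q_enc/ε₀.
E = |Q_enc|/(4πε₀r²) = (2.42×10^-6)/(4π·8.85×10^-12·(0.183)²) = 6.50×10^5 N/C.

E ≈ 6.50e5 N/C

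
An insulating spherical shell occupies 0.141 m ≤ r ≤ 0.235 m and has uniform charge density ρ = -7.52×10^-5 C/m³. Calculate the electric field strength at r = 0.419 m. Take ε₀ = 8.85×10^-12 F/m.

Use a concentric Gaussian sphere at r = 0.419 m (r > 0.235 m, enclosing the whole shell).
Q_enc = ρ·(4π/3)(b³ − a³) = (-7.52×10^-5)·(4π/3)·((0.235)³ − (0.141)³) = -3.205e-6 C.
Since E is radial and uniform over the Gaussian sphere, Φ = E·4πr² = Q_enc/ε₀.
E = |Q_enc|/(4πε₀r²) = (3.205e-6)/(4π·8.85×10^-12·(0.419)²) = 1.64×10^5 N/C.

E ≈ 1.64e5 N/C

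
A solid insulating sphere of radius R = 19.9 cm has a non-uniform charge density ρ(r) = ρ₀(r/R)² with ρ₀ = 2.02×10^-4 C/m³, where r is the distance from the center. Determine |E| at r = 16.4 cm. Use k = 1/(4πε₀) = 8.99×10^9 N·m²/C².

Take a concentric spherical Gaussian surface of radius r = 16.4 cm (r < R).
Q_enc = ∫₀^r ρ(r')·4πr'² dr' = (4πρ₀/R²) ∫₀^r r'^4 dr' = 4πρ₀ r^5/(5·R²) = 1.521×10^-6 C.
Since E is radial and uniform over the Gaussian sphere, Φ = E·4πr² = Q_enc/ε₀.
E = k|Q_enc|/r² = (8.99×10^9)(1.521e-6)/(0.164)² = 5.08×10^5 N/C.

5.08×10^5 V/m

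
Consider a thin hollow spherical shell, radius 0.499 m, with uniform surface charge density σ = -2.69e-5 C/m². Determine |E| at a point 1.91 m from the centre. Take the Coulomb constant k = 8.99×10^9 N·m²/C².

E = 2.07e5 V/m

Symmetry ⇒ E = E(r) r̂. Gaussian sphere of radius r = 1.91 m (r > 0.499 m).
The entire shell is enclosed: Q_enc = σ·4πR² = (-2.69e-5)·4π·(0.499)² = -8.417×10^-5 C.
Applying ∮E·dA = Q_enc/ε₀ with Φ = E(4πr²):
E = k|Q_enc|/r² = (8.99×10^9)(8.417e-5)/(1.91)² = 2.07×10^5 N/C.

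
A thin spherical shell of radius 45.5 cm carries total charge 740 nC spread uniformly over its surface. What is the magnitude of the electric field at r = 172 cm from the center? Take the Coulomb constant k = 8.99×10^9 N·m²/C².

Use a concentric Gaussian sphere at r = 172 cm (r > 45.5 cm).
The entire shell is enclosed: Q_enc = 7.40e-7 C.
Applying ∮E·dA = Q_enc/ε₀ with Φ = E(4πr²):
E = k|Q_enc|/r² = (8.99×10^9)(7.40e-7)/(1.72)² = 2.25×10^3 N/C.

|E| ≈ 2.25e3 N/C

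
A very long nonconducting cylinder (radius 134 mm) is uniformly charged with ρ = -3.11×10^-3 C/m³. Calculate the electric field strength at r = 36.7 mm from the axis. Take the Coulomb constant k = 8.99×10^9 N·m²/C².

6.45×10^6 N/C

Take a coaxial cylindrical Gaussian surface of radius r = 36.7 mm and length L (r < R).
Charge inside radius r per length L is ρ·πr²·L, so λ_enc = ρπr² = -1.316e-5 C/m.
Since E is radial and uniform over the curved surface, Φ = E·2πrL = Q_enc/ε₀ = λ_enc L/ε₀.
E = 2k|λ_enc|/r = 2(8.99×10^9)(1.316×10^-5)/(0.0367) = 6.45e6 N/C.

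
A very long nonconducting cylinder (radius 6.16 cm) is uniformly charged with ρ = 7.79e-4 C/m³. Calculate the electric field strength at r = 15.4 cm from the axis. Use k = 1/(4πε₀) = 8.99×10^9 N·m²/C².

Take a coaxial cylindrical Gaussian surface of radius r = 15.4 cm and length L (r > 6.16 cm, full cross-section enclosed).
λ_enc = ρ·πR² = (7.79e-4)π(0.0616)² = 9.286×10^-6 C/m.
Gauss's law: E·2πrL = λ_enc L/ε₀.
E = 2k|λ_enc|/r = 2(8.99×10^9)(9.286×10^-6)/(0.154) = 1.08×10^6 N/C.

|E| ≈ 1.08e6 V/m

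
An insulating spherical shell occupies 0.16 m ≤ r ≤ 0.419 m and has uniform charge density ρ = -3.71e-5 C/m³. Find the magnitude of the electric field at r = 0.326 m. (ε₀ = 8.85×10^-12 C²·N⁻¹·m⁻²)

By spherical symmetry E is radial; choose a Gaussian sphere of radius r = 0.326 m (within the shell material, 0.16 m < r < 0.419 m).
Only the shell between 0.16 m and r is enclosed: Q_enc = ρ·(4π/3)(r³ − a³) = (-3.71×10^-5)·(4π/3)·((0.326)³ − (0.16)³) = -4.748×10^-6 C.
Gauss's law: E·4πr² = Q_enc/ε₀.
E = |Q_enc|/(4πε₀r²) = (4.748e-6)/(4π·8.85×10^-12·(0.326)²) = 4.02×10^5 N/C.

E ≈ 4.02e5 N/C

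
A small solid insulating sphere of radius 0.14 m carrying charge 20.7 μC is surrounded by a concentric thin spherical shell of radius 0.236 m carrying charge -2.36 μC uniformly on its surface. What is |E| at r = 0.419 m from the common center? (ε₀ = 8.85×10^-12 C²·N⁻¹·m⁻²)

Take a concentric spherical Gaussian surface of radius r = 0.419 m (r > 0.236 m, enclosing both).
Q_enc = (20.7 μC) + (-2.36 μC) = 1.834e-5 C.
By Gauss's law, ∮E·dA = E·4πr² = Q_enc/ε₀.
E = |Q_enc|/(4πε₀r²) = (1.834×10^-5)/(4π·8.85×10^-12·(0.419)²) = 9.39×10^5 N/C.

|E| ≈ 9.39×10^5 V/m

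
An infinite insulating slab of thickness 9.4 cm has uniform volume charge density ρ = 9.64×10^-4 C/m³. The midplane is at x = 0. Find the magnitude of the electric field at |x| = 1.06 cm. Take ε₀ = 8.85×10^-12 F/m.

By symmetry E is perpendicular to the slab. A Gaussian pillbox from −1.06 cm to +1.06 cm (face area A) lies entirely within the slab.
Q_enc = ρ·(2x)·A and flux = 2EA, so 2EA = 2ρxA/ε₀ ⇒ E = |ρ|x/ε₀.
E = (9.64e-4)(0.0106)/(8.85×10^-12) = 1.15×10^6 N/C.

1.15×10^6 V/m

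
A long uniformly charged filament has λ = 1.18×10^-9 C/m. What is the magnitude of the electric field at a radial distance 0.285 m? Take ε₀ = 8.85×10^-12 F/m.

E ≈ 74.5 N/C

Take a coaxial cylindrical Gaussian surface of radius r = 0.285 m and length L.
Q_enc = λL, so λ_enc = 1.18e-9 C/m.
Gauss's law: E·2πrL = λ_enc L/ε₀.
E = |λ_enc|/(2πε₀r) = (1.18e-9)/(2π·8.85×10^-12·0.285) = 74.5 N/C.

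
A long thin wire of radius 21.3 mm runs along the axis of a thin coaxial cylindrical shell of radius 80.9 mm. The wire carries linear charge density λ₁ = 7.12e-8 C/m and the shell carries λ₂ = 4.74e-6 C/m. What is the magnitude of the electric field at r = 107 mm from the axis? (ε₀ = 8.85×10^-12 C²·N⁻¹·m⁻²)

8.09×10^5 N/C

Coaxial Gaussian cylinder, radius r = 107 mm, length L (r > 80.9 mm, enclosing both).
λ_enc = λ₁ + λ₂ = (7.12×10^-8) + (4.74×10^-6) = 4.811e-6 C/m.
Applying ∮E·dA = Q_enc/ε₀ with the end caps contributing no flux:
E = |λ_enc|/(2πε₀r) = (4.811×10^-6)/(2π·8.85×10^-12·0.107) = 8.09e5 N/C.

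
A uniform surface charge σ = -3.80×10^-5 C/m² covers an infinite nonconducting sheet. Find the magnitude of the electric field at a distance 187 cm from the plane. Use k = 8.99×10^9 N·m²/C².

E = 2.15e6 N/C

By planar symmetry E is perpendicular to the sheet and uniform; use a Gaussian pillbox with flat faces of area A on each side of the sheet.
Only the two end caps contribute flux: Φ = 2EA. With Q_enc = σA, Gauss's law gives E = |σ|/(2ε₀).
E = 2πk|σ| = 2π(8.99×10^9)(3.80×10^-5) = 2.15×10^6 N/C.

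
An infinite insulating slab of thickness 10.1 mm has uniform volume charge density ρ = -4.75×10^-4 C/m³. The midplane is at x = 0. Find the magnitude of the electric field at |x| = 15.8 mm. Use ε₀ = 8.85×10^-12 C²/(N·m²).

|E| = 2.71×10^5 V/m

The point |x| = 15.8 mm lies outside the slab (half-thickness 0.00505 m). A symmetric pillbox spanning the full slab encloses Q_enc = ρ·d·A.
Flux = 2EA ⇒ E = |ρ|d/(2ε₀), independent of distance outside.
E = (4.75×10^-4)(0.0101)/(2·8.85×10^-12) = 2.71×10^5 N/C.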